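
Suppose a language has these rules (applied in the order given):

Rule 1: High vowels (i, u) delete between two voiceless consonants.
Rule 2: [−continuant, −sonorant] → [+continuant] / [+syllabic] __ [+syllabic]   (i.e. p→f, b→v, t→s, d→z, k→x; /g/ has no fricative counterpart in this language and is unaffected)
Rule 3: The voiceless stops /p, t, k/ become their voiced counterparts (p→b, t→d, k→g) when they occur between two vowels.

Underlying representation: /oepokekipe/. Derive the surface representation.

Rule 1 (high vowel syncope): /i/ is a high vowel flanked by voiceless consonants /k/ and /p/, so it deletes. /oepokekipe/ → oepokekpe.
Rule 2 (intervocalic spirantization): /p/ is a stop between vowels /e/ and /o/, so it spirantizes to the fricative [f]. /k/ is a stop between vowels /o/ and /e/, so it spirantizes to the fricative [x]. /oepokekpe/ → oefoxekpe.
Rule 3 (intervocalic voicing): no segment meets the environment; /oefoxekpe/ is unchanged.

oefoxekpe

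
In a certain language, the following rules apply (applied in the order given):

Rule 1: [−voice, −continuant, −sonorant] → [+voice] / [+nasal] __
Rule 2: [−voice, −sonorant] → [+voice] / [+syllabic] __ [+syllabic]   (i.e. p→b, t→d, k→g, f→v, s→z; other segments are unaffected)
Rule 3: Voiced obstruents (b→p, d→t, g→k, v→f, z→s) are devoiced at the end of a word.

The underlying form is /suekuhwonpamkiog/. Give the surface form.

Rule 1 (post-nasal voicing): /p/ is a voiceless stop immediately after the nasal /n/, so it voices to [b]. /k/ is a voiceless stop immediately after the nasal /m/, so it voices to [g]. /suekuhwonpamkiog/ → suekuhwonbamgiog.
Rule 2 (intervocalic voicing): /k/ is a voiceless obstruent between vowels /e/ and /u/, so it voices to [g]. /suekuhwonbamgiog/ → sueguhwonbamgiog.
Rule 3 (final devoicing): /g/ is a voiced obstruent in word-final position, so it devoices to [k]. /sueguhwonbamgiog/ → sueguhwonbamgiok.

sueguhwonbamgiok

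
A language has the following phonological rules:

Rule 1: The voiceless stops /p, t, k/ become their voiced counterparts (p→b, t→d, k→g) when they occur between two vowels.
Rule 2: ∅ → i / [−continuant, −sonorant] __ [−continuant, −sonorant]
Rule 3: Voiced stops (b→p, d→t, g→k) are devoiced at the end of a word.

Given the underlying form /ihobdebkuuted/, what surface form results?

Rule 1 (intervocalic voicing): /t/ is a voiceless stop between vowels /u/ and /e/, so it voices to [d]. /ihobdebkuuted/ → ihobdebkuuded.
Rule 2 (stop-cluster i-epenthesis): /b/ and /d/ form a stop–stop cluster, so [i] is inserted between them. /b/ and /k/ form a stop–stop cluster, so [i] is inserted between them. /ihobdebkuuded/ → ihobidebikuuded.
Rule 3 (final devoicing): /d/ is a voiced stop in word-final position, so it devoices to [t]. /ihobidebikuuded/ → ihobidebikuudet.

ihobidebikuudet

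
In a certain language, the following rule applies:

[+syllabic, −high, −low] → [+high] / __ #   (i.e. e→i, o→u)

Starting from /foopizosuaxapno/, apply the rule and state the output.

/o/ is a mid vowel in word-final position, so it raises to [u].
The other instances of /o/ do not occur in the required environment and remain unchanged.
Surface form: [foopizosuaxapnu].

foopizosuaxapnu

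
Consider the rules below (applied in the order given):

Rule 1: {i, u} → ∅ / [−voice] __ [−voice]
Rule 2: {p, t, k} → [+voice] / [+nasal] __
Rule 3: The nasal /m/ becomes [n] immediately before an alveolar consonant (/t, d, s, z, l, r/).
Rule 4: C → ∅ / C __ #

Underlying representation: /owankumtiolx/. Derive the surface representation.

Rule 1 (high vowel syncope): no segment meets the environment; /owankumtiolx/ is unchanged.
Rule 2 (post-nasal voicing): /k/ is a voiceless stop immediately after the nasal /n/, so it voices to [g]. /t/ is a voiceless stop immediately after the nasal /m/, so it voices to [d]. /owankumtiolx/ → owangumdiolx.
Rule 3 (nasal place assimilation): /m/ precedes the alveolar consonant /d/, so it assimilates in place to [n]. /owangumdiolx/ → owangundiolx.
Rule 4 (final cluster simplification): /x/ is the second consonant of a word-final cluster /lx/, so it deletes. /owangundiolx/ → owangundiol.

owangundiol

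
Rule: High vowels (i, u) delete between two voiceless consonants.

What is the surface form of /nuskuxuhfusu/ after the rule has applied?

/u/ is a high vowel flanked by voiceless consonants /k/ and /x/, so it deletes.
/u/ is a high vowel flanked by voiceless consonants /x/ and /h/, so it deletes.
/u/ is a high vowel flanked by voiceless consonants /f/ and /s/, so it deletes.
Surface form: [nuskxhfsu].

nuskxhfsu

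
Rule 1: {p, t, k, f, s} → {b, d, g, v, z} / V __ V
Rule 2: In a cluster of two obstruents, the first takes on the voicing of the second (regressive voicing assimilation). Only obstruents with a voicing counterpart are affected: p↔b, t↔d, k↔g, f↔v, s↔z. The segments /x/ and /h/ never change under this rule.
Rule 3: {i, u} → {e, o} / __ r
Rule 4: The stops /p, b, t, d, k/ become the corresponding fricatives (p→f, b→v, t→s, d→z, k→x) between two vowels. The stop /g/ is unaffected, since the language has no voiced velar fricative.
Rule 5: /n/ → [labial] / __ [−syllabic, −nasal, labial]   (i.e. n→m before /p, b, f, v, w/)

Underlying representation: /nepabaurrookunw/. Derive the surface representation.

Rule 1 (intervocalic voicing): /p/ is a voiceless obstruent between vowels /e/ and /a/, so it voices to [b]. /k/ is a voiceless obstruent between vowels /o/ and /u/, so it voices to [g]. /nepabaurrookunw/ → nebabaurroogunw.
Rule 2 (regressive voicing assimilation): no segment meets the environment; /nebabaurroogunw/ is unchanged.
Rule 3 (pre-rhotic lowering): /u/ is a high vowel immediately before /r/, so it lowers to [o]. /nebabaurroogunw/ → nebabaorroogunw.
Rule 4 (intervocalic spirantization): /b/ is a stop between vowels /e/ and /a/, so it spirantizes to the fricative [v]. /b/ is a stop between vowels /a/ and /a/, so it spirantizes to the fricative [v]. /nebabaorroogunw/ → nevavaorroogunw.
Rule 5 (nasal place assimilation): /n/ precedes the labial consonant /w/, so it assimilates in place to [m]. /nevavaorroogunw/ → nevavaorroogumw.

nevavaorroogumw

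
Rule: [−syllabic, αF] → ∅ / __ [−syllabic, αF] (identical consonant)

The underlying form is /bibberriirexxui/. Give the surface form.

biberiirexui

/bb/ is a geminate; the first /b/ deletes.
/rr/ is a geminate; the first /r/ deletes.
/xx/ is a geminate; the first /x/ deletes.
The other instances of /b/, /r/, /x/ do not occur in the required environment and remain unchanged.
Surface form: [biberiirexui].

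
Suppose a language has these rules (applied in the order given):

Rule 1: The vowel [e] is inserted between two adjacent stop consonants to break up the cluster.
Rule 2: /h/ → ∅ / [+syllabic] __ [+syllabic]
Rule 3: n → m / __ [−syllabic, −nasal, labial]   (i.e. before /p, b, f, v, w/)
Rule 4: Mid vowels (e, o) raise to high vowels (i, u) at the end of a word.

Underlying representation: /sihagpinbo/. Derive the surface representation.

Rule 1 (stop-cluster e-epenthesis): /g/ and /p/ form a stop–stop cluster, so [e] is inserted between them. /sihagpinbo/ → sihagepinbo.
Rule 2 (intervocalic h-deletion): /h/ occurs between vowels /i/ and /a/, so it deletes. /sihagepinbo/ → siagepinbo.
Rule 3 (nasal place assimilation): /n/ precedes the labial consonant /b/, so it assimilates in place to [m]. /siagepinbo/ → siagepimbo.
Rule 4 (final vowel raising): /o/ is a mid vowel in word-final position, so it raises to [u]. /siagepimbo/ → siagepimbu.

siagepimbu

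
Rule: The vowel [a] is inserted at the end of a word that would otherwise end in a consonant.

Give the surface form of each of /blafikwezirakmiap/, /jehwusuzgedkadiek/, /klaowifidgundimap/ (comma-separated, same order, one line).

blafikwezirakmiapa, jehwusuzgedkadieka, klaowifidgundimapa

/blafikwezirakmiap/: the form ends in the consonant /p/, so [a] is inserted word-finally. → [blafikwezirakmiapa].
/jehwusuzgedkadiek/: the form ends in the consonant /k/, so [a] is inserted word-finally. → [jehwusuzgedkadieka].
/klaowifidgundimap/: the form ends in the consonant /p/, so [a] is inserted word-finally. → [klaowifidgundimapa].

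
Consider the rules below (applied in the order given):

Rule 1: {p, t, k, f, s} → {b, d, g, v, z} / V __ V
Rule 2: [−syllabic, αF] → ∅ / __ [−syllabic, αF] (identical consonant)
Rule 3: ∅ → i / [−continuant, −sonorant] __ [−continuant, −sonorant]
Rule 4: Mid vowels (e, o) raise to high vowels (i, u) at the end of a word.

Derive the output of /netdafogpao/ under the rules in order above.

netidavogipau

Rule 1 (intervocalic voicing): /f/ is a voiceless obstruent between vowels /a/ and /o/, so it voices to [v]. /netdafogpao/ → netdavogpao.
Rule 2 (degemination): no segment meets the environment; /netdavogpao/ is unchanged.
Rule 3 (stop-cluster i-epenthesis): /t/ and /d/ form a stop–stop cluster, so [i] is inserted between them. /g/ and /p/ form a stop–stop cluster, so [i] is inserted between them. /netdavogpao/ → netidavogipao.
Rule 4 (final vowel raising): /o/ is a mid vowel in word-final position, so it raises to [u]. /netidavogipao/ → netidavogipau.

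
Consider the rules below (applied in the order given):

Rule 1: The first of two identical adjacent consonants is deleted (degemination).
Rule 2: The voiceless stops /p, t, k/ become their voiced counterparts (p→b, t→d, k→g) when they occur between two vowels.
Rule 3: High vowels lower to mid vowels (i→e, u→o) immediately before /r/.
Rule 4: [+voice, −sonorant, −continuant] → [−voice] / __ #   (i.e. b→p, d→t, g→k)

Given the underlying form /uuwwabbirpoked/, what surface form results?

uuwaberpoget

Rule 1 (degemination): /ww/ is a geminate; the first /w/ deletes. /bb/ is a geminate; the first /b/ deletes. /uuwwabbirpoked/ → uuwabirpoked.
Rule 2 (intervocalic voicing): /k/ is a voiceless stop between vowels /o/ and /e/, so it voices to [g]. /uuwabirpoked/ → uuwabirpoged.
Rule 3 (pre-rhotic lowering): /i/ is a high vowel immediately before /r/, so it lowers to [e]. /uuwabirpoged/ → uuwaberpoged.
Rule 4 (final devoicing): /d/ is a voiced stop in word-final position, so it devoices to [t]. /uuwaberpoged/ → uuwaberpoget.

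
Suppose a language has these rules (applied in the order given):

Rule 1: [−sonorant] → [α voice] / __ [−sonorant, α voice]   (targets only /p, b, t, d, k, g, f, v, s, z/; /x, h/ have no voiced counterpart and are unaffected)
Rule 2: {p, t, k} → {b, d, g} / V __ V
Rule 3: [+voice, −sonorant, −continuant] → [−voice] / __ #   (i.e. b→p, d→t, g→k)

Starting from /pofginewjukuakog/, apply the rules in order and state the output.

Rule 1 (regressive voicing assimilation): /f/ precedes the voiced obstruent /g/, so it voices to [v] by assimilation. /pofginewjukuakog/ → povginewjukuakog.
Rule 2 (intervocalic voicing): /k/ is a voiceless stop between vowels /u/ and /u/, so it voices to [g]. /k/ is a voiceless stop between vowels /a/ and /o/, so it voices to [g]. /povginewjukuakog/ → povginewjuguagog.
Rule 3 (final devoicing): /g/ is a voiced stop in word-final position, so it devoices to [k]. /povginewjuguagog/ → povginewjuguagok.

povginewjuguagok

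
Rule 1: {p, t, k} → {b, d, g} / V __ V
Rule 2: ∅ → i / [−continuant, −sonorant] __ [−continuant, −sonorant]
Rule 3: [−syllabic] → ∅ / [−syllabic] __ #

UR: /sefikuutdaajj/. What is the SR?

Rule 1 (intervocalic voicing): /k/ is a voiceless stop between vowels /i/ and /u/, so it voices to [g]. /sefikuutdaajj/ → sefiguutdaajj.
Rule 2 (stop-cluster i-epenthesis): /t/ and /d/ form a stop–stop cluster, so [i] is inserted between them. /sefiguutdaajj/ → sefiguutidaajj.
Rule 3 (final cluster simplification): /j/ is the second consonant of a word-final cluster /jj/, so it deletes. /sefiguutidaajj/ → sefiguutidaaj.

sefiguutidaaj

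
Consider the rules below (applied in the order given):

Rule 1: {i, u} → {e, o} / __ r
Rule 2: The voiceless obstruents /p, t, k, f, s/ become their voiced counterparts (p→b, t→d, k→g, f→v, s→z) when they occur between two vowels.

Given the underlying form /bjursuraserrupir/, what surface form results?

bjorsorazerruber

Rule 1 (pre-rhotic lowering): /u/ is a high vowel immediately before /r/, so it lowers to [o]. /u/ is a high vowel immediately before /r/, so it lowers to [o]. /i/ is a high vowel immediately before /r/, so it lowers to [e]. /bjursuraserrupir/ → bjorsoraserruper.
Rule 2 (intervocalic voicing): /s/ is a voiceless obstruent between vowels /a/ and /e/, so it voices to [z]. /p/ is a voiceless obstruent between vowels /u/ and /e/, so it voices to [b]. /bjorsoraserruper/ → bjorsorazerruber.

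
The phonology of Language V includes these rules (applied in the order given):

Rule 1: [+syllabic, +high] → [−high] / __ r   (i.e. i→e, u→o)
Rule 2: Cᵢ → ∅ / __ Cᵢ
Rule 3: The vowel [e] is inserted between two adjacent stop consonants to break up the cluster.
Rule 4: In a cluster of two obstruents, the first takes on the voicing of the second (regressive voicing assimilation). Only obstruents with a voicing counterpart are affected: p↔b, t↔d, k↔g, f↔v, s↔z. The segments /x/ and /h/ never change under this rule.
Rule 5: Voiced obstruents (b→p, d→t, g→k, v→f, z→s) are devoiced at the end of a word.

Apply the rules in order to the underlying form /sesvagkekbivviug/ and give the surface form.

Rule 1 (pre-rhotic lowering): no segment meets the environment; /sesvagkekbivviug/ is unchanged.
Rule 2 (degemination): /vv/ is a geminate; the first /v/ deletes. /sesvagkekbivviug/ → sesvagkekbiviug.
Rule 3 (stop-cluster e-epenthesis): /g/ and /k/ form a stop–stop cluster, so [e] is inserted between them. /k/ and /b/ form a stop–stop cluster, so [e] is inserted between them. /sesvagkekbiviug/ → sesvagekekebiviug.
Rule 4 (regressive voicing assimilation): /s/ precedes the voiced obstruent /v/, so it voices to [z] by assimilation. /sesvagekekebiviug/ → sezvagekekebiviug.
Rule 5 (final devoicing): /g/ is a voiced obstruent in word-final position, so it devoices to [k]. /sezvagekekebiviug/ → sezvagekekebiviuk.

sezvagekekebiviuk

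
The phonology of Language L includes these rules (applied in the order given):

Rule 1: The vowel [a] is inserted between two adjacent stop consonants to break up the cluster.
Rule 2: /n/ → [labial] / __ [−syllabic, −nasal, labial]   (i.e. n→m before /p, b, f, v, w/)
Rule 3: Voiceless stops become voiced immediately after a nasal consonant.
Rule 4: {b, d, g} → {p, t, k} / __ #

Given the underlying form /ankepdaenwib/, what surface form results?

Rule 1 (stop-cluster a-epenthesis): /p/ and /d/ form a stop–stop cluster, so [a] is inserted between them. /ankepdaenwib/ → ankepadaenwib.
Rule 2 (nasal place assimilation): /n/ precedes the labial consonant /w/, so it assimilates in place to [m]. /ankepadaenwib/ → ankepadaemwib.
Rule 3 (post-nasal voicing): /k/ is a voiceless stop immediately after the nasal /n/, so it voices to [g]. /ankepadaemwib/ → angepadaemwib.
Rule 4 (final devoicing): /b/ is a voiced stop in word-final position, so it devoices to [p]. /angepadaemwib/ → angepadaemwip.

angepadaemwip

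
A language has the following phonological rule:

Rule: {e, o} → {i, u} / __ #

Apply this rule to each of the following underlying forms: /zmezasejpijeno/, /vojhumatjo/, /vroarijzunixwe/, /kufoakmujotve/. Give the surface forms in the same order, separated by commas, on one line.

zmezasejpijenu, vojhumatju, vroarijzunixwi, kufoakmujotvi

/zmezasejpijeno/: /o/ is a mid vowel in word-final position, so it raises to [u]. → [zmezasejpijenu].
/vojhumatjo/: /o/ is a mid vowel in word-final position, so it raises to [u]. → [vojhumatju].
/vroarijzunixwe/: /e/ is a mid vowel in word-final position, so it raises to [i]. → [vroarijzunixwi].
/kufoakmujotve/: /e/ is a mid vowel in word-final position, so it raises to [i]. → [kufoakmujotvi].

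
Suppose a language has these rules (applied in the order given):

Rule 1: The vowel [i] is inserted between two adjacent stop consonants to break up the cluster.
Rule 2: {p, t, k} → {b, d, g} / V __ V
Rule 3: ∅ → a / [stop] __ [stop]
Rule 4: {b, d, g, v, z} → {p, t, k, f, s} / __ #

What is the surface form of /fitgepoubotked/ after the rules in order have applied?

Rule 1 (stop-cluster i-epenthesis): /t/ and /g/ form a stop–stop cluster, so [i] is inserted between them. /t/ and /k/ form a stop–stop cluster, so [i] is inserted between them. /fitgepoubotked/ → fitigepoubotiked.
Rule 2 (intervocalic voicing): /t/ is a voiceless stop between vowels /i/ and /i/, so it voices to [d]. /p/ is a voiceless stop between vowels /e/ and /o/, so it voices to [b]. /t/ is a voiceless stop between vowels /o/ and /i/, so it voices to [d]. /k/ is a voiceless stop between vowels /i/ and /e/, so it voices to [g]. /fitigepoubotiked/ → fidigeboubodiged.
Rule 3 (stop-cluster a-epenthesis): no segment meets the environment; /fidigeboubodiged/ is unchanged.
Rule 4 (final devoicing): /d/ is a voiced obstruent in word-final position, so it devoices to [t]. /fidigeboubodiged/ → fidigeboubodiget.

fidigeboubodiget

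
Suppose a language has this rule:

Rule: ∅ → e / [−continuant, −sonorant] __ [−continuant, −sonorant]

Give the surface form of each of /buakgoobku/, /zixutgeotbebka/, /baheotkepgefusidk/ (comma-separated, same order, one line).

/buakgoobku/: /k/ and /g/ form a stop–stop cluster, so [e] is inserted between them. /b/ and /k/ form a stop–stop cluster, so [e] is inserted between them. → [buakegoobeku].
/zixutgeotbebka/: /t/ and /g/ form a stop–stop cluster, so [e] is inserted between them. /t/ and /b/ form a stop–stop cluster, so [e] is inserted between them. /b/ and /k/ form a stop–stop cluster, so [e] is inserted between them. → [zixutegeotebebeka].
/baheotkepgefusidk/: /t/ and /k/ form a stop–stop cluster, so [e] is inserted between them. /p/ and /g/ form a stop–stop cluster, so [e] is inserted between them. /d/ and /k/ form a stop–stop cluster, so [e] is inserted between them. → [baheotekepegefusidek].

buakegoobeku, zixutegeotebebeka, baheotekepegefusidek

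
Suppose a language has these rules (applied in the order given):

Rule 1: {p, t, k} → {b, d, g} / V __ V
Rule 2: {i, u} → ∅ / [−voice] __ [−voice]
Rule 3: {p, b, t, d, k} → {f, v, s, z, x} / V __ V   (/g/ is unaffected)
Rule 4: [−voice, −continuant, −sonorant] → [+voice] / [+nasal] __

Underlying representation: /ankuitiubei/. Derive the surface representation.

Rule 1 (intervocalic voicing): /t/ is a voiceless stop between vowels /i/ and /i/, so it voices to [d]. /ankuitiubei/ → ankuidiubei.
Rule 2 (high vowel syncope): no segment meets the environment; /ankuidiubei/ is unchanged.
Rule 3 (intervocalic spirantization): /d/ is a stop between vowels /i/ and /i/, so it spirantizes to the fricative [z]. /b/ is a stop between vowels /u/ and /e/, so it spirantizes to the fricative [v]. /ankuidiubei/ → ankuiziuvei.
Rule 4 (post-nasal voicing): /k/ is a voiceless stop immediately after the nasal /n/, so it voices to [g]. /ankuiziuvei/ → anguiziuvei.

anguiziuvei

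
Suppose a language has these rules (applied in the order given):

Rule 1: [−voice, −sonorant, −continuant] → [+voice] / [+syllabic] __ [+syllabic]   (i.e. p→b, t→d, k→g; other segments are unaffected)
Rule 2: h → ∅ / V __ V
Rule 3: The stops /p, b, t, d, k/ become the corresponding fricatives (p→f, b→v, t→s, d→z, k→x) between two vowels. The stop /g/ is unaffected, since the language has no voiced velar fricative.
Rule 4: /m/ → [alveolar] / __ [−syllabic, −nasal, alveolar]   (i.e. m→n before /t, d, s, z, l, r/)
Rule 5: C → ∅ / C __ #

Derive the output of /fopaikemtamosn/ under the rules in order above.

fovaigentamos

Rule 1 (intervocalic voicing): /p/ is a voiceless stop between vowels /o/ and /a/, so it voices to [b]. /k/ is a voiceless stop between vowels /i/ and /e/, so it voices to [g]. /fopaikemtamosn/ → fobaigemtamosn.
Rule 2 (intervocalic h-deletion): no segment meets the environment; /fobaigemtamosn/ is unchanged.
Rule 3 (intervocalic spirantization): /b/ is a stop between vowels /o/ and /a/, so it spirantizes to the fricative [v]. /fobaigemtamosn/ → fovaigemtamosn.
Rule 4 (nasal place assimilation): /m/ precedes the alveolar consonant /t/, so it assimilates in place to [n]. /fovaigemtamosn/ → fovaigentamosn.
Rule 5 (final cluster simplification): /n/ is the second consonant of a word-final cluster /sn/, so it deletes. /fovaigentamosn/ → fovaigentamos.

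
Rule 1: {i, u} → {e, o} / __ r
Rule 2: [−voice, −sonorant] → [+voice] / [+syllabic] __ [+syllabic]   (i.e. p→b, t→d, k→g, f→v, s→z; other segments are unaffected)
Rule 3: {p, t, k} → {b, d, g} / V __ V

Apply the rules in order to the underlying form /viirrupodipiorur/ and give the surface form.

Rule 1 (pre-rhotic lowering): /i/ is a high vowel immediately before /r/, so it lowers to [e]. /u/ is a high vowel immediately before /r/, so it lowers to [o]. /viirrupodipiorur/ → vierrupodipioror.
Rule 2 (intervocalic voicing): /p/ is a voiceless obstruent between vowels /u/ and /o/, so it voices to [b]. /p/ is a voiceless obstruent between vowels /i/ and /i/, so it voices to [b]. /vierrupodipioror/ → vierrubodibioror.
Rule 3 (intervocalic voicing): no segment meets the environment; /vierrubodibioror/ is unchanged.

vierrubodibioror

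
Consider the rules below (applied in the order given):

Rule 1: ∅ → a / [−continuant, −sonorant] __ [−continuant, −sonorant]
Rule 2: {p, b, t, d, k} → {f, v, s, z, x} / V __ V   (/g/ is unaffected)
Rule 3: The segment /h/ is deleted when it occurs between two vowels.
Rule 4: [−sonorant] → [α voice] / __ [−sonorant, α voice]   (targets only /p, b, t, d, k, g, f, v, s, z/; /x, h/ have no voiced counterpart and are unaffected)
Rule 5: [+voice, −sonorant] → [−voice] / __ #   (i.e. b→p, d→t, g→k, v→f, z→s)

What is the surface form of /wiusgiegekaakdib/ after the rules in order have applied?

wiuzgiegexaaxazip

Rule 1 (stop-cluster a-epenthesis): /k/ and /d/ form a stop–stop cluster, so [a] is inserted between them. /wiusgiegekaakdib/ → wiusgiegekaakadib.
Rule 2 (intervocalic spirantization): /k/ is a stop between vowels /e/ and /a/, so it spirantizes to the fricative [x]. /k/ is a stop between vowels /a/ and /a/, so it spirantizes to the fricative [x]. /d/ is a stop between vowels /a/ and /i/, so it spirantizes to the fricative [z]. /wiusgiegekaakadib/ → wiusgiegexaaxazib.
Rule 3 (intervocalic h-deletion): no segment meets the environment; /wiusgiegexaaxazib/ is unchanged.
Rule 4 (regressive voicing assimilation): /s/ precedes the voiced obstruent /g/, so it voices to [z] by assimilation. /wiusgiegexaaxazib/ → wiuzgiegexaaxazib.
Rule 5 (final devoicing): /b/ is a voiced obstruent in word-final position, so it devoices to [p]. /wiuzgiegexaaxazib/ → wiuzgiegexaaxazip.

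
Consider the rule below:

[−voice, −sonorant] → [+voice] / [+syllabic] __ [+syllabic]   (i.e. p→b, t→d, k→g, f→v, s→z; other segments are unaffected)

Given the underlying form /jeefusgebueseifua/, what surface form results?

jeevusgebuezeivua

Scanning /jeefusgebueseifua/: /f/ is a voiceless obstruent between vowels /e/ and /u/, so it voices to [v]; /s/ at position 6 is not in the conditioning environment; /s/ is a voiceless obstruent between vowels /e/ and /e/, so it voices to [z]; /f/ is a voiceless obstruent between vowels /i/ and /u/, so it voices to [v].
Result: [jeevusgebuezeivua].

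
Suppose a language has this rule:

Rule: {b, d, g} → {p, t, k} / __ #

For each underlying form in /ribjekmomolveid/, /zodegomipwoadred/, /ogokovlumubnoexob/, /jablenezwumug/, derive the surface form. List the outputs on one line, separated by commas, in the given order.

ribjekmomolveit, zodegomipwoadret, ogokovlumubnoexop, jablenezwumuk

/ribjekmomolveid/: /d/ is a voiced stop in word-final position, so it devoices to [t]. → [ribjekmomolveit].
/zodegomipwoadred/: /d/ is a voiced stop in word-final position, so it devoices to [t]. → [zodegomipwoadret].
/ogokovlumubnoexob/: /b/ is a voiced stop in word-final position, so it devoices to [p]. → [ogokovlumubnoexop].
/jablenezwumug/: /g/ is a voiced stop in word-final position, so it devoices to [k]. → [jablenezwumuk].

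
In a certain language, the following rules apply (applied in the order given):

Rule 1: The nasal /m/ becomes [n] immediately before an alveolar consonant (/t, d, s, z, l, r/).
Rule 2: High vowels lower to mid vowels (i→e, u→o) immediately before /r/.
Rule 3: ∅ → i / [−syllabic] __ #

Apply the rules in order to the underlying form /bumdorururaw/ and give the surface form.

Rule 1 (nasal place assimilation): /m/ precedes the alveolar consonant /d/, so it assimilates in place to [n]. /bumdorururaw/ → bundorururaw.
Rule 2 (pre-rhotic lowering): /u/ is a high vowel immediately before /r/, so it lowers to [o]. /u/ is a high vowel immediately before /r/, so it lowers to [o]. /bundorururaw/ → bundorororaw.
Rule 3 (final i-epenthesis): the form ends in the consonant /w/, so [i] is inserted word-finally. /bundorororaw/ → bundorororawi.

bundorororawi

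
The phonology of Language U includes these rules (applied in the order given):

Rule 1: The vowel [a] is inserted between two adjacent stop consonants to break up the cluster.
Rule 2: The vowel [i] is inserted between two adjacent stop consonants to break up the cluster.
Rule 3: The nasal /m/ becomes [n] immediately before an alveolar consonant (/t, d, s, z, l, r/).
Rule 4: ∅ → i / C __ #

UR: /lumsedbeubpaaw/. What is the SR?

lunsedabeubapaawi

Rule 1 (stop-cluster a-epenthesis): /d/ and /b/ form a stop–stop cluster, so [a] is inserted between them. /b/ and /p/ form a stop–stop cluster, so [a] is inserted between them. /lumsedbeubpaaw/ → lumsedabeubapaaw.
Rule 2 (stop-cluster i-epenthesis): no segment meets the environment; /lumsedabeubapaaw/ is unchanged.
Rule 3 (nasal place assimilation): /m/ precedes the alveolar consonant /s/, so it assimilates in place to [n]. /lumsedabeubapaaw/ → lunsedabeubapaaw.
Rule 4 (final i-epenthesis): the form ends in the consonant /w/, so [i] is inserted word-finally. /lunsedabeubapaaw/ → lunsedabeubapaawi.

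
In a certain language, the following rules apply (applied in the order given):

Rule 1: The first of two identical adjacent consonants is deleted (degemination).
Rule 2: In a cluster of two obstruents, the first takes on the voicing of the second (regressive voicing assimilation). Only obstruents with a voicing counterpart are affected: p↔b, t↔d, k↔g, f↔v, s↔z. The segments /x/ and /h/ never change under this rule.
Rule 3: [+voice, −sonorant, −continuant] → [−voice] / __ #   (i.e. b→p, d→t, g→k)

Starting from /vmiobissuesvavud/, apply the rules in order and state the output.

Rule 1 (degemination): /ss/ is a geminate; the first /s/ deletes. /vmiobissuesvavud/ → vmiobisuesvavud.
Rule 2 (regressive voicing assimilation): /s/ precedes the voiced obstruent /v/, so it voices to [z] by assimilation. /vmiobisuesvavud/ → vmiobisuezvavud.
Rule 3 (final devoicing): /d/ is a voiced stop in word-final position, so it devoices to [t]. /vmiobisuezvavud/ → vmiobisuezvavut.

vmiobisuezvavut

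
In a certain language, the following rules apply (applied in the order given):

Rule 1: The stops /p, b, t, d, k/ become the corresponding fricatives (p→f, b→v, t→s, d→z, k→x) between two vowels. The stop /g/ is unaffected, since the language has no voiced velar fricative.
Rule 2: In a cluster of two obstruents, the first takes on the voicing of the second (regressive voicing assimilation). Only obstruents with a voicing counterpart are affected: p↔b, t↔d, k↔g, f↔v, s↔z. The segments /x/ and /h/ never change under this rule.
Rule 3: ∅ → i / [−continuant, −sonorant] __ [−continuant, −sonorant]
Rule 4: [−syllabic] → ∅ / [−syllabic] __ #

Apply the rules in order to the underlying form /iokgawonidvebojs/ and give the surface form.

Rule 1 (intervocalic spirantization): /b/ is a stop between vowels /e/ and /o/, so it spirantizes to the fricative [v]. /iokgawonidvebojs/ → iokgawonidvevojs.
Rule 2 (regressive voicing assimilation): /k/ precedes the voiced obstruent /g/, so it voices to [g] by assimilation. /iokgawonidvevojs/ → ioggawonidvevojs.
Rule 3 (stop-cluster i-epenthesis): /g/ and /g/ form a stop–stop cluster, so [i] is inserted between them. /ioggawonidvevojs/ → iogigawonidvevojs.
Rule 4 (final cluster simplification): /s/ is the second consonant of a word-final cluster /js/, so it deletes. /iogigawonidvevojs/ → iogigawonidvevoj.

iogigawonidvevoj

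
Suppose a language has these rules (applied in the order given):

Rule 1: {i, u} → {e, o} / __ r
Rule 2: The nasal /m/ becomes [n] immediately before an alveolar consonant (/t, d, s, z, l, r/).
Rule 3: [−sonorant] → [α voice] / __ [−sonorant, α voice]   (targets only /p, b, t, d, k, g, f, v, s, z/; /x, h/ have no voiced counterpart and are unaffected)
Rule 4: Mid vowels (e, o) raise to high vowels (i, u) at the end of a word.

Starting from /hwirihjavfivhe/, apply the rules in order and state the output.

Rule 1 (pre-rhotic lowering): /i/ is a high vowel immediately before /r/, so it lowers to [e]. /hwirihjavfivhe/ → hwerihjavfivhe.
Rule 2 (nasal place assimilation): no segment meets the environment; /hwerihjavfivhe/ is unchanged.
Rule 3 (regressive voicing assimilation): /v/ precedes the voiceless obstruent /f/, so it devoices to [f] by assimilation. /v/ precedes the voiceless obstruent /h/, so it devoices to [f] by assimilation. /hwerihjavfivhe/ → hwerihjaffifhe.
Rule 4 (final vowel raising): /e/ is a mid vowel in word-final position, so it raises to [i]. /hwerihjaffifhe/ → hwerihjaffifhi.

hwerihjaffifhi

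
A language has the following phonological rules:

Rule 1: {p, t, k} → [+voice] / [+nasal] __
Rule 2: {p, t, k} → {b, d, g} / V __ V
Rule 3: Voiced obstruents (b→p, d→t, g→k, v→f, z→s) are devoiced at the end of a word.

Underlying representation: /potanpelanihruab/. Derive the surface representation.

Rule 1 (post-nasal voicing): /p/ is a voiceless stop immediately after the nasal /n/, so it voices to [b]. /potanpelanihruab/ → potanbelanihruab.
Rule 2 (intervocalic voicing): /t/ is a voiceless stop between vowels /o/ and /a/, so it voices to [d]. /potanbelanihruab/ → podanbelanihruab.
Rule 3 (final devoicing): /b/ is a voiced obstruent in word-final position, so it devoices to [p]. /podanbelanihruab/ → podanbelanihruap.

podanbelanihruap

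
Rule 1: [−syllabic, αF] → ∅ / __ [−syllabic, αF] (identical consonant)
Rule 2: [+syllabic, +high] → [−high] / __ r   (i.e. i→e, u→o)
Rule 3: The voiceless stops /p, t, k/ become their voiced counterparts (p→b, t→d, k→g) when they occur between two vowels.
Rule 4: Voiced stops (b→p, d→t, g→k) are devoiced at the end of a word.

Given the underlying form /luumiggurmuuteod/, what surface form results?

Rule 1 (degemination): /gg/ is a geminate; the first /g/ deletes. /luumiggurmuuteod/ → luumigurmuuteod.
Rule 2 (pre-rhotic lowering): /u/ is a high vowel immediately before /r/, so it lowers to [o]. /luumigurmuuteod/ → luumigormuuteod.
Rule 3 (intervocalic voicing): /t/ is a voiceless stop between vowels /u/ and /e/, so it voices to [d]. /luumigormuuteod/ → luumigormuudeod.
Rule 4 (final devoicing): /d/ is a voiced stop in word-final position, so it devoices to [t]. /luumigormuudeod/ → luumigormuudeot.

luumigormuudeot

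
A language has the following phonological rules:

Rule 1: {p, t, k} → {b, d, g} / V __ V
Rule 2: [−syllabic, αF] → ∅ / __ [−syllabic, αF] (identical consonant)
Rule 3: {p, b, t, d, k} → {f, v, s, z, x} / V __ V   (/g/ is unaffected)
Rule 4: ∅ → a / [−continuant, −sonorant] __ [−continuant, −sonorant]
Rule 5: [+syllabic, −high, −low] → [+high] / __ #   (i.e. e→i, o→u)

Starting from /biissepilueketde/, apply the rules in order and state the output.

biiseviluegetadi

Rule 1 (intervocalic voicing): /p/ is a voiceless stop between vowels /e/ and /i/, so it voices to [b]. /k/ is a voiceless stop between vowels /e/ and /e/, so it voices to [g]. /biissepilueketde/ → biissebiluegetde.
Rule 2 (degemination): /ss/ is a geminate; the first /s/ deletes. /biissebiluegetde/ → biisebiluegetde.
Rule 3 (intervocalic spirantization): /b/ is a stop between vowels /e/ and /i/, so it spirantizes to the fricative [v]. /biisebiluegetde/ → biiseviluegetde.
Rule 4 (stop-cluster a-epenthesis): /t/ and /d/ form a stop–stop cluster, so [a] is inserted between them. /biiseviluegetde/ → biiseviluegetade.
Rule 5 (final vowel raising): /e/ is a mid vowel in word-final position, so it raises to [i]. /biiseviluegetade/ → biiseviluegetadi.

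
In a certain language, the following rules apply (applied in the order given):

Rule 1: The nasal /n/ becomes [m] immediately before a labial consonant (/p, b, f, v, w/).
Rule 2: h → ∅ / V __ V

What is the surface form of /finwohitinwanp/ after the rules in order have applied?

Rule 1 (nasal place assimilation): /n/ precedes the labial consonant /w/, so it assimilates in place to [m]. /n/ precedes the labial consonant /w/, so it assimilates in place to [m]. /n/ precedes the labial consonant /p/, so it assimilates in place to [m]. /finwohitinwanp/ → fimwohitimwamp.
Rule 2 (intervocalic h-deletion): /h/ occurs between vowels /o/ and /i/, so it deletes. /fimwohitimwamp/ → fimwoitimwamp.

fimwoitimwamp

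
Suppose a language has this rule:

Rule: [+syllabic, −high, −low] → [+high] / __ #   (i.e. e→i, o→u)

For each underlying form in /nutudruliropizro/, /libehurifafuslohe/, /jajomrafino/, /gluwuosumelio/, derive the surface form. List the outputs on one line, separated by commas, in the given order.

nutudruliropizru, libehurifafuslohi, jajomrafinu, gluwuosumeliu

/nutudruliropizro/: /o/ is a mid vowel in word-final position, so it raises to [u]. → [nutudruliropizru].
/libehurifafuslohe/: /e/ is a mid vowel in word-final position, so it raises to [i]. → [libehurifafuslohi].
/jajomrafino/: /o/ is a mid vowel in word-final position, so it raises to [u]. → [jajomrafinu].
/gluwuosumelio/: /o/ is a mid vowel in word-final position, so it raises to [u]. → [gluwuosumeliu].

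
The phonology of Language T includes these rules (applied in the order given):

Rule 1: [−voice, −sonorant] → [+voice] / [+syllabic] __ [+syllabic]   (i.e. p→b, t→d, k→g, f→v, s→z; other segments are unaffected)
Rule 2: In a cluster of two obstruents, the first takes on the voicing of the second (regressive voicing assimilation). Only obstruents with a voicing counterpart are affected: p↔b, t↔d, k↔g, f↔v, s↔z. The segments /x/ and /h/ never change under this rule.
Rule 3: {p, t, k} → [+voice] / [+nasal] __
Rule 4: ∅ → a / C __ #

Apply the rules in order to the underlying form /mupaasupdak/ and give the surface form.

Rule 1 (intervocalic voicing): /p/ is a voiceless obstruent between vowels /u/ and /a/, so it voices to [b]. /s/ is a voiceless obstruent between vowels /a/ and /u/, so it voices to [z]. /mupaasupdak/ → mubaazupdak.
Rule 2 (regressive voicing assimilation): /p/ precedes the voiced obstruent /d/, so it voices to [b] by assimilation. /mubaazupdak/ → mubaazubdak.
Rule 3 (post-nasal voicing): no segment meets the environment; /mubaazubdak/ is unchanged.
Rule 4 (final a-epenthesis): the form ends in the consonant /k/, so [a] is inserted word-finally. /mubaazubdak/ → mubaazubdaka.

mubaazubdaka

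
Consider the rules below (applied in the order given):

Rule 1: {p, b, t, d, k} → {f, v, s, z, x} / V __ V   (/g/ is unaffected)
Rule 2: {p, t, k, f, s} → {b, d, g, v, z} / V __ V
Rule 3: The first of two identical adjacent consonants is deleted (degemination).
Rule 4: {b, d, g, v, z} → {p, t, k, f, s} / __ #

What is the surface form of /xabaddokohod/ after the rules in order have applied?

xavadoxohot

Rule 1 (intervocalic spirantization): /b/ is a stop between vowels /a/ and /a/, so it spirantizes to the fricative [v]. /k/ is a stop between vowels /o/ and /o/, so it spirantizes to the fricative [x]. /xabaddokohod/ → xavaddoxohod.
Rule 2 (intervocalic voicing): no segment meets the environment; /xavaddoxohod/ is unchanged.
Rule 3 (degemination): /dd/ is a geminate; the first /d/ deletes. /xavaddoxohod/ → xavadoxohod.
Rule 4 (final devoicing): /d/ is a voiced obstruent in word-final position, so it devoices to [t]. /xavadoxohod/ → xavadoxohot.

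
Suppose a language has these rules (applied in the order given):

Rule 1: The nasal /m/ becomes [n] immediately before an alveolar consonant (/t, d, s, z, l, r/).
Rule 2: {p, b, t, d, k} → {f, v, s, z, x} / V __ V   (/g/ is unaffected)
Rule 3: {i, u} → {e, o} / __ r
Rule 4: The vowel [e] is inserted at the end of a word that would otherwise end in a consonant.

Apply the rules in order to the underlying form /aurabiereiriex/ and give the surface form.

aoraviereeriexe

Rule 1 (nasal place assimilation): no segment meets the environment; /aurabiereiriex/ is unchanged.
Rule 2 (intervocalic spirantization): /b/ is a stop between vowels /a/ and /i/, so it spirantizes to the fricative [v]. /aurabiereiriex/ → auraviereiriex.
Rule 3 (pre-rhotic lowering): /u/ is a high vowel immediately before /r/, so it lowers to [o]. /i/ is a high vowel immediately before /r/, so it lowers to [e]. /auraviereiriex/ → aoraviereeriex.
Rule 4 (final e-epenthesis): the form ends in the consonant /x/, so [e] is inserted word-finally. /aoraviereeriex/ → aoraviereeriexe.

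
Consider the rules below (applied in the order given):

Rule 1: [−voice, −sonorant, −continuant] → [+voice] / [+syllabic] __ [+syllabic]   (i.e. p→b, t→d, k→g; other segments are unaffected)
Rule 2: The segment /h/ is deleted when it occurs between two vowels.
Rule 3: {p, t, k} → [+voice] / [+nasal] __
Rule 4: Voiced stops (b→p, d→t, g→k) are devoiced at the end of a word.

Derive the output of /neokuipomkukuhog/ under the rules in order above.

neoguibomguguok

Rule 1 (intervocalic voicing): /k/ is a voiceless stop between vowels /o/ and /u/, so it voices to [g]. /p/ is a voiceless stop between vowels /i/ and /o/, so it voices to [b]. /k/ is a voiceless stop between vowels /u/ and /u/, so it voices to [g]. /neokuipomkukuhog/ → neoguibomkuguhog.
Rule 2 (intervocalic h-deletion): /h/ occurs between vowels /u/ and /o/, so it deletes. /neoguibomkuguhog/ → neoguibomkuguog.
Rule 3 (post-nasal voicing): /k/ is a voiceless stop immediately after the nasal /m/, so it voices to [g]. /neoguibomkuguog/ → neoguibomguguog.
Rule 4 (final devoicing): /g/ is a voiced stop in word-final position, so it devoices to [k]. /neoguibomguguog/ → neoguibomguguok.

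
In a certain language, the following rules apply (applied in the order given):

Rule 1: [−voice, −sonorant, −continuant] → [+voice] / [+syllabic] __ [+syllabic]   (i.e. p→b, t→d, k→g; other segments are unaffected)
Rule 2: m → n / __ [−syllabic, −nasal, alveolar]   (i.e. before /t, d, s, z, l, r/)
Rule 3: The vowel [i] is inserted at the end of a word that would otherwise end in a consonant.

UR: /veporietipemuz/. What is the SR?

Rule 1 (intervocalic voicing): /p/ is a voiceless stop between vowels /e/ and /o/, so it voices to [b]. /t/ is a voiceless stop between vowels /e/ and /i/, so it voices to [d]. /p/ is a voiceless stop between vowels /i/ and /e/, so it voices to [b]. /veporietipemuz/ → veboriedibemuz.
Rule 2 (nasal place assimilation): no segment meets the environment; /veboriedibemuz/ is unchanged.
Rule 3 (final i-epenthesis): the form ends in the consonant /z/, so [i] is inserted word-finally. /veboriedibemuz/ → veboriedibemuzi.

veboriedibemuzi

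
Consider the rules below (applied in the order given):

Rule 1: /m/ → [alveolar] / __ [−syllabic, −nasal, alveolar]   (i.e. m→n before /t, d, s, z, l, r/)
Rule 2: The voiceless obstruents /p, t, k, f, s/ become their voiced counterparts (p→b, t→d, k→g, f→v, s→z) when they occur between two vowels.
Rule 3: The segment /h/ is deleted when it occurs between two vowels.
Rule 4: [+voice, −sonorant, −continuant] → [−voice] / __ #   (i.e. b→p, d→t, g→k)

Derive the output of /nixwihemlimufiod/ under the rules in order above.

Rule 1 (nasal place assimilation): /m/ precedes the alveolar consonant /l/, so it assimilates in place to [n]. /nixwihemlimufiod/ → nixwihenlimufiod.
Rule 2 (intervocalic voicing): /f/ is a voiceless obstruent between vowels /u/ and /i/, so it voices to [v]. /nixwihenlimufiod/ → nixwihenlimuviod.
Rule 3 (intervocalic h-deletion): /h/ occurs between vowels /i/ and /e/, so it deletes. /nixwihenlimuviod/ → nixwienlimuviod.
Rule 4 (final devoicing): /d/ is a voiced stop in word-final position, so it devoices to [t]. /nixwienlimuviod/ → nixwienlimuviot.

nixwienlimuviot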